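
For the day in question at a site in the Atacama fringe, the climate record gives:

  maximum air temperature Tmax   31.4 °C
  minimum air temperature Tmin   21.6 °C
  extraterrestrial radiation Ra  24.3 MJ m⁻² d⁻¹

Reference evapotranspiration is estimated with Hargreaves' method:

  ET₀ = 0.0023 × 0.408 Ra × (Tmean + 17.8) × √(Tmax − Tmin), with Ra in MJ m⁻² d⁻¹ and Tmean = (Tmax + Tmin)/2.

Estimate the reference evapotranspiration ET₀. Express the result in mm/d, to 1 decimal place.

Tmean = (31.4 + 21.6)/2 = 26.50 °C
0.408 Ra = 0.408 × 24.3 = 9.9144 mm/d equivalent
ET₀ = 0.0023 × 9.9144 × (26.50 + 17.8) × √9.8 = 0.0023 × 9.9144 × 44.30 × 3.1305 = 3.1624 mm/d

3.2 mm/d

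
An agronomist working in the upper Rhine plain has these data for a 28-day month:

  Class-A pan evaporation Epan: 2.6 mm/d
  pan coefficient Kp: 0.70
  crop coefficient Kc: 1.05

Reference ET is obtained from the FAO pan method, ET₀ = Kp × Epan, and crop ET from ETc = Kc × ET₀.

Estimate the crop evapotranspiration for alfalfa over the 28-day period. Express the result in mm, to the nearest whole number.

ET₀ = 0.70 × 2.6 = 1.8200 mm/d
ETc = Kc × ET₀ = 1.05 × 1.8200 = 1.9110 mm/d
Over 28 days: 1.9110 × 28 = 53.508 mm

54 mm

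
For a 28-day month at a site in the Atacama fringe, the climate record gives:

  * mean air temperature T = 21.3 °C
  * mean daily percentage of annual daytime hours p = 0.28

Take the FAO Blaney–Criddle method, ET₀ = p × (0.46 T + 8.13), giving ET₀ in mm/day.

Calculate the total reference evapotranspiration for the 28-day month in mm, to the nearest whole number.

ET₀ = 0.28 × (0.46 × 21.3 + 8.13) = 0.28 × 17.928 = 5.0198 mm/d
Monthly total = 5.0198 × 28 = 140.554 mm

141 mm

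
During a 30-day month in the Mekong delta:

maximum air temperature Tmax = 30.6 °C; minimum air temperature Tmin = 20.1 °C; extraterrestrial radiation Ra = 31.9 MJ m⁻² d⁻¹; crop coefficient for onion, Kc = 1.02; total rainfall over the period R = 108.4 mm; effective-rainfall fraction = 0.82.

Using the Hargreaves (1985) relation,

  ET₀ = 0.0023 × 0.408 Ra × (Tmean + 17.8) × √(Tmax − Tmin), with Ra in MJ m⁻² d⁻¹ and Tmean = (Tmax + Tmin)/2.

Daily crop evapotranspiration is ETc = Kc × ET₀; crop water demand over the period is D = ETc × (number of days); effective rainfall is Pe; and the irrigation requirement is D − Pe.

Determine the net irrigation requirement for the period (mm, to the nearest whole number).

39 mm

Tmean = (30.6 + 20.1)/2 = 25.35 °C
0.408 Ra = 0.408 × 31.9 = 13.0152 mm/d equivalent
ET₀ = 0.0023 × 13.0152 × (25.35 + 17.8) × √10.5 = 0.0023 × 13.0152 × 43.15 × 3.2404 = 4.1856 mm/d
ETc = Kc × ET₀ = 1.02 × 4.1856 = 4.2693 mm/d
Crop demand D = ETc × 30 d = 4.2693 × 30 = 128.079 mm
Pe = 0.82 × 108.4 = 88.888 mm
D − Pe = 128.079 − 88.888 = 39.191 mm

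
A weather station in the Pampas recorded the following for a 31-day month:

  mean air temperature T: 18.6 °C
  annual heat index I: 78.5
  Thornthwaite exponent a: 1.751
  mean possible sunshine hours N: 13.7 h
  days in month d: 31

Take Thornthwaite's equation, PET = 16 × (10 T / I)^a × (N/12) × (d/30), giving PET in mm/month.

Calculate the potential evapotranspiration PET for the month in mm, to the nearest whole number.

85 mm

10T/I = 10 × 18.6 / 78.5 = 2.3694
(10T/I)^a = 2.3694^1.751 = 4.5289
Uncorrected PET = 16 × 4.5289 = 72.462 mm
Correction = (N/12)(d/30) = (13.7/12)(31/30) = 1.1797
PET = 72.462 × 1.1797 = 85.483 mm/month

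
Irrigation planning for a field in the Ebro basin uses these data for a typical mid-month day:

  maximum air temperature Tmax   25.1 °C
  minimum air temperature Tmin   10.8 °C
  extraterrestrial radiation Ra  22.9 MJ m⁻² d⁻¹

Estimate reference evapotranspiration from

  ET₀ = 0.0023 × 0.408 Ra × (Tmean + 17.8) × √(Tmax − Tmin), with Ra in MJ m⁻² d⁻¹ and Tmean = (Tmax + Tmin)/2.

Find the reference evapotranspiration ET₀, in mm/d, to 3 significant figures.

Tmean = (25.1 + 10.8)/2 = 17.95 °C
0.408 Ra = 0.408 × 22.9 = 9.3432 mm/d equivalent
ET₀ = 0.0023 × 9.3432 × (17.95 + 17.8) × √14.3 = 0.0023 × 9.3432 × 35.75 × 3.7815 = 2.9051 mm/d

2.91 mm/d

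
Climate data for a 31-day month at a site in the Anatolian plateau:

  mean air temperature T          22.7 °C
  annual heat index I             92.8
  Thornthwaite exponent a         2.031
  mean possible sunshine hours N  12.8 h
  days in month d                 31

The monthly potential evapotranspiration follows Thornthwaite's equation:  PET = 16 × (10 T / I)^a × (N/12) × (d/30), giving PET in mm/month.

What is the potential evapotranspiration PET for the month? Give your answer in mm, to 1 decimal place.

10T/I = 10 × 22.7 / 92.8 = 2.4461
(10T/I)^a = 2.4461^2.031 = 6.1516
Uncorrected PET = 16 × 6.1516 = 98.426 mm
Correction = (N/12)(d/30) = (12.8/12)(31/30) = 1.1022
PET = 98.426 × 1.1022 = 108.485 mm/month

108.5 mm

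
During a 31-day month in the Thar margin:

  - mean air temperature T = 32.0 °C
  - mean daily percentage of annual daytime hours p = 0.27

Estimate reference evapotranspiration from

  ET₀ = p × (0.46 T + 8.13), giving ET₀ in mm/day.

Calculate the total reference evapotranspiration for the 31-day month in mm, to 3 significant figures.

191 mm

ET₀ = 0.27 × (0.46 × 32.0 + 8.13) = 0.27 × 22.850 = 6.1695 mm/d
Monthly total = 6.1695 × 31 = 191.255 mm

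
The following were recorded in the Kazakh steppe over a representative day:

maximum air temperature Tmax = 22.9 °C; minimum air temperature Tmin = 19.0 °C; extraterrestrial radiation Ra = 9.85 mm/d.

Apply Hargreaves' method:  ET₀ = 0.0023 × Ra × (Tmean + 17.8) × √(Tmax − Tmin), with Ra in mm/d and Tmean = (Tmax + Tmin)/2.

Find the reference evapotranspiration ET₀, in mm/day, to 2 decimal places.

Tmean = (22.9 + 19.0)/2 = 20.95 °C
ET₀ = 0.0023 × 9.85 × (20.95 + 17.8) × √3.9 = 0.0023 × 9.85 × 38.75 × 1.9748 = 1.7336 mm/d

1.73 mm/day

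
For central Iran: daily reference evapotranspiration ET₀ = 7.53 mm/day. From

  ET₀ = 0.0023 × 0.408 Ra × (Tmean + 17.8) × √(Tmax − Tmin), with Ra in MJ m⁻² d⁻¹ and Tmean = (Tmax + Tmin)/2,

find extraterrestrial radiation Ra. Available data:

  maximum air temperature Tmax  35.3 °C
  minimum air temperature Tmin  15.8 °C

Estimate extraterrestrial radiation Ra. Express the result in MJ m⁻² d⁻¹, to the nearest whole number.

Tmean = (35.3+15.8)/2 = 25.55 °C; ΔT = 19.5
Ra = ET₀ / [0.0023 × 0.408 × (Tmean+17.8) × √ΔT]
   = 7.53 / (0.0023 × 0.408 × 43.35 × 4.4159) = 41.918 MJ m⁻² d⁻¹

42 MJ m⁻² d⁻¹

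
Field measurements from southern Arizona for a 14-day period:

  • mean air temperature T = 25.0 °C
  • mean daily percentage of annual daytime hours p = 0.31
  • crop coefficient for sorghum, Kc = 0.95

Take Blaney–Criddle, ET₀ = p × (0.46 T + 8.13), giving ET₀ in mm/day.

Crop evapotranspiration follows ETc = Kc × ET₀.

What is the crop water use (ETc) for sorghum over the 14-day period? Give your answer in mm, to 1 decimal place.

80.9 mm

ET₀ = 0.31 × (0.46 × 25.0 + 8.13) = 0.31 × 19.630 = 6.0853 mm/d
ETc = Kc × ET₀ = 0.95 × 6.0853 = 5.7810 mm/d
Over 14 days: 5.7810 × 14 = 80.934 mm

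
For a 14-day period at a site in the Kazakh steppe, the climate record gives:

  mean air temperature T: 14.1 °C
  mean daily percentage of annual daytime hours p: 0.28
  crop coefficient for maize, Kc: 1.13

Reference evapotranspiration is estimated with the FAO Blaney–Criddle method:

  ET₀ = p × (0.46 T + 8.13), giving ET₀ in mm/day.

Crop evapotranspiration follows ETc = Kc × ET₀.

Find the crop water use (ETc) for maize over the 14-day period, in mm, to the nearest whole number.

ET₀ = 0.28 × (0.46 × 14.1 + 8.13) = 0.28 × 14.616 = 4.0925 mm/d
ETc = Kc × ET₀ = 1.13 × 4.0925 = 4.6245 mm/d
Over 14 days: 4.6245 × 14 = 64.743 mm

65 mm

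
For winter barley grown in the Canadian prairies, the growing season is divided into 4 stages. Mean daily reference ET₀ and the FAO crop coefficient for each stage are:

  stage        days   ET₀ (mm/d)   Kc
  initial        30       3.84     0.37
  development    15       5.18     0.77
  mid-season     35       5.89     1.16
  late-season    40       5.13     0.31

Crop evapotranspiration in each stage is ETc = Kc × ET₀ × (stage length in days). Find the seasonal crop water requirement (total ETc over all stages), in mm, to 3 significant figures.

405 mm

initial: 0.37 × 3.84 × 30 = 42.62 mm
development: 0.77 × 5.18 × 15 = 59.83 mm
mid-season: 1.16 × 5.89 × 35 = 239.13 mm
late-season: 0.31 × 5.13 × 40 = 63.61 mm
Seasonal total = 405.19 mm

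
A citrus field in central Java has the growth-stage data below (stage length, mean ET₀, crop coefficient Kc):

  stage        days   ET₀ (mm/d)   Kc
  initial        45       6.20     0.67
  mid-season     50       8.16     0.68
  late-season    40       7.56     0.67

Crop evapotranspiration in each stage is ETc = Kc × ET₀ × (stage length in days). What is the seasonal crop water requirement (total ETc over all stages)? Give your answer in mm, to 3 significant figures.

667 mm

initial: 0.67 × 6.20 × 45 = 186.93 mm
mid-season: 0.68 × 8.16 × 50 = 277.44 mm
late-season: 0.67 × 7.56 × 40 = 202.61 mm
Seasonal total = 666.98 mm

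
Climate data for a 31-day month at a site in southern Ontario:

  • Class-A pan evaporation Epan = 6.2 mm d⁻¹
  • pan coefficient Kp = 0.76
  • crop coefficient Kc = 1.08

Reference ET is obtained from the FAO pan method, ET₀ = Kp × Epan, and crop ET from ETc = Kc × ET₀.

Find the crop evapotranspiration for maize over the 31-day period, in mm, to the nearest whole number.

ET₀ = 0.76 × 6.2 = 4.7120 mm/d
ETc = Kc × ET₀ = 1.08 × 4.7120 = 5.0890 mm/d
Over 31 days: 5.0890 × 31 = 157.759 mm

158 mm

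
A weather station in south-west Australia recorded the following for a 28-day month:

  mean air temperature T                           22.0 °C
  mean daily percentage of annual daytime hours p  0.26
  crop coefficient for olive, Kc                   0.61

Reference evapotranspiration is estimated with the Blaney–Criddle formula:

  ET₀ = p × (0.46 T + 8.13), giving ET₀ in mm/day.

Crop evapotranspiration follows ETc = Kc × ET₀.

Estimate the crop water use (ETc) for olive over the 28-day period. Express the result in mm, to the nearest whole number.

ET₀ = 0.26 × (0.46 × 22.0 + 8.13) = 0.26 × 18.250 = 4.7450 mm/d
ETc = Kc × ET₀ = 0.61 × 4.7450 = 2.8945 mm/d
Over 28 days: 2.8945 × 28 = 81.046 mm

81 mm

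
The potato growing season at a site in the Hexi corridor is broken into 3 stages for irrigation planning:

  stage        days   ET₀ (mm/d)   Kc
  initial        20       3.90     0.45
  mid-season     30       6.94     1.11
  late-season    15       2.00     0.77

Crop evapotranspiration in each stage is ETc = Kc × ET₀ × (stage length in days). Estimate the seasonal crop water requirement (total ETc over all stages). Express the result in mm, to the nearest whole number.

initial: 0.45 × 3.90 × 20 = 35.10 mm
mid-season: 1.11 × 6.94 × 30 = 231.10 mm
late-season: 0.77 × 2.00 × 15 = 23.10 mm
Seasonal total = 289.30 mm

289 mm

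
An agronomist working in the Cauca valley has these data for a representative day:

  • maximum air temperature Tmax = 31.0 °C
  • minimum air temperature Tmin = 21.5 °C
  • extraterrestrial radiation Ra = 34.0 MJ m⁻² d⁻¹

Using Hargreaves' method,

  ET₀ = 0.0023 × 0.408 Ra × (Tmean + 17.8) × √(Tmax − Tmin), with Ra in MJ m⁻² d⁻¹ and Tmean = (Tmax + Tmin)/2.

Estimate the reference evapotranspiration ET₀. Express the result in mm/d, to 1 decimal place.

4.3 mm/d

Tmean = (31.0 + 21.5)/2 = 26.25 °C
0.408 Ra = 0.408 × 34.0 = 13.8720 mm/d equivalent
ET₀ = 0.0023 × 13.8720 × (26.25 + 17.8) × √9.5 = 0.0023 × 13.8720 × 44.05 × 3.0822 = 4.3319 mm/d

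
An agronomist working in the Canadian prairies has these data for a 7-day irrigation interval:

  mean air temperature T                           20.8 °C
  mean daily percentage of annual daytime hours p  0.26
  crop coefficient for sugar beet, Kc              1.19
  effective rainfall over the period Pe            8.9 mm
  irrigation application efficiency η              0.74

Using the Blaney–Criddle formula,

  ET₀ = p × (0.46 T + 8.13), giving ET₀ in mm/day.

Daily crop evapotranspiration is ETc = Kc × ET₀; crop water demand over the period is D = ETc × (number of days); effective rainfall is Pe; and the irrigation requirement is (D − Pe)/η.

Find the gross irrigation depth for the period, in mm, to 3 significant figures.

39.8 mm

ET₀ = 0.26 × (0.46 × 20.8 + 8.13) = 0.26 × 17.698 = 4.6015 mm/d
ETc = Kc × ET₀ = 1.19 × 4.6015 = 5.4758 mm/d
Crop demand D = ETc × 7 d = 5.4758 × 7 = 38.331 mm
D − Pe = 38.331 − 8.9 = 29.431 mm
Gross irrigation = 29.431 / 0.74 = 39.772 mm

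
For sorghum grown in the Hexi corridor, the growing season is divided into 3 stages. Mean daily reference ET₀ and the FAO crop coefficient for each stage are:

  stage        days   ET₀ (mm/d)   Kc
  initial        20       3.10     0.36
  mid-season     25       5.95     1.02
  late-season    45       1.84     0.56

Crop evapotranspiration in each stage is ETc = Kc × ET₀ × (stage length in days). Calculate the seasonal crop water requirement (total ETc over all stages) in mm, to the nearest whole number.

220 mm

initial: 0.36 × 3.10 × 20 = 22.32 mm
mid-season: 1.02 × 5.95 × 25 = 151.73 mm
late-season: 0.56 × 1.84 × 45 = 46.37 mm
Seasonal total = 220.42 mm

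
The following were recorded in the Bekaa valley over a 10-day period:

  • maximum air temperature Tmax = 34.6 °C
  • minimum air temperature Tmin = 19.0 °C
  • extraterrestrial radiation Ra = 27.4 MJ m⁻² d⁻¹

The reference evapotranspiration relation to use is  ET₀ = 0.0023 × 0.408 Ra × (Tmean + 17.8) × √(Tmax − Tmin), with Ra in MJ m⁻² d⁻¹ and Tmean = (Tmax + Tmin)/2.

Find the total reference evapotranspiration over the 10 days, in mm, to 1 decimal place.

45.3 mm

Tmean = (34.6 + 19.0)/2 = 26.80 °C
0.408 Ra = 0.408 × 27.4 = 11.1792 mm/d equivalent
ET₀ = 0.0023 × 11.1792 × (26.80 + 17.8) × √15.6 = 0.0023 × 11.1792 × 44.60 × 3.9497 = 4.5294 mm/d
Over 10 days: 4.5294 × 10 = 45.294 mm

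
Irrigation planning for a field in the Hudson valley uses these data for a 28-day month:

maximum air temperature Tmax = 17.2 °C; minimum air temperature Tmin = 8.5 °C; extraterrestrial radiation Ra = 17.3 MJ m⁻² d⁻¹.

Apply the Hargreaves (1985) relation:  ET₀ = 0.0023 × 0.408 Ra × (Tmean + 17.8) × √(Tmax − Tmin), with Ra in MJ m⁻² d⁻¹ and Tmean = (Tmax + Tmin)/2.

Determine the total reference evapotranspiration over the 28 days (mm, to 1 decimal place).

41.1 mm

Tmean = (17.2 + 8.5)/2 = 12.85 °C
0.408 Ra = 0.408 × 17.3 = 7.0584 mm/d equivalent
ET₀ = 0.0023 × 7.0584 × (12.85 + 17.8) × √8.7 = 0.0023 × 7.0584 × 30.65 × 2.9496 = 1.4677 mm/d
Over 28 days: 1.4677 × 28 = 41.096 mm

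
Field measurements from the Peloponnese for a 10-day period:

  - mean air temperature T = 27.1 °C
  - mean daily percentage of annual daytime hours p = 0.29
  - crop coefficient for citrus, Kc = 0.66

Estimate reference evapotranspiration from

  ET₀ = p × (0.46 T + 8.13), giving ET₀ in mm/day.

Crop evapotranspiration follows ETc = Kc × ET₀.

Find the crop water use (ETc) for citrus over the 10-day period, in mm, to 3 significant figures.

ET₀ = 0.29 × (0.46 × 27.1 + 8.13) = 0.29 × 20.596 = 5.9728 mm/d
ETc = Kc × ET₀ = 0.66 × 5.9728 = 3.9420 mm/d
Over 10 days: 3.9420 × 10 = 39.420 mm

39.4 mm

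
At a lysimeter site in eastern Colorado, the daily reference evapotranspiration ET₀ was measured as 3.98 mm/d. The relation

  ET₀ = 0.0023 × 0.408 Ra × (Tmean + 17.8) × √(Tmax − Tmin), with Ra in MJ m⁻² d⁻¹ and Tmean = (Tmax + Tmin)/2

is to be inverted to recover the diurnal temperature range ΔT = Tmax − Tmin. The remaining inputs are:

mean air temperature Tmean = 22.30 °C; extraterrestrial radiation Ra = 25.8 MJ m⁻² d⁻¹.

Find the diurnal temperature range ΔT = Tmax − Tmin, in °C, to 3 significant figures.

√ΔT = ET₀ / [0.0023 × 0.408 × Ra × (Tmean+17.8)] = 3.98 / (0.0023 × 10.5264 × 40.10) = 4.0995
ΔT = 4.0995² = 16.806 °C

16.8 °C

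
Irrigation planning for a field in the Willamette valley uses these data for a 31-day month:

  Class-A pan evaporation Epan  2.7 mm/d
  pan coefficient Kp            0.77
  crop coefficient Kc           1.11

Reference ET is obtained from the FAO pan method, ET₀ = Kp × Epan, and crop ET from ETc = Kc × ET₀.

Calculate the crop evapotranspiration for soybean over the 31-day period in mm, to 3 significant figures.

ET₀ = 0.77 × 2.7 = 2.0790 mm/d
ETc = Kc × ET₀ = 1.11 × 2.0790 = 2.3077 mm/d
Over 31 days: 2.3077 × 31 = 71.539 mm

71.5 mm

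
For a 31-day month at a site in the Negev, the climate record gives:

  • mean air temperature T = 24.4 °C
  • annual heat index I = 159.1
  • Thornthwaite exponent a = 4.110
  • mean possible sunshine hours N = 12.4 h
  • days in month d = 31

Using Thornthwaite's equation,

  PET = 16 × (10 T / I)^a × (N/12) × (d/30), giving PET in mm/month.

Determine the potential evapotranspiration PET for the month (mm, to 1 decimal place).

99.1 mm

10T/I = 10 × 24.4 / 159.1 = 1.5336
(10T/I)^a = 1.5336^4.110 = 5.7980
Uncorrected PET = 16 × 5.7980 = 92.768 mm
Correction = (N/12)(d/30) = (12.4/12)(31/30) = 1.0678
PET = 92.768 × 1.0678 = 99.058 mm/month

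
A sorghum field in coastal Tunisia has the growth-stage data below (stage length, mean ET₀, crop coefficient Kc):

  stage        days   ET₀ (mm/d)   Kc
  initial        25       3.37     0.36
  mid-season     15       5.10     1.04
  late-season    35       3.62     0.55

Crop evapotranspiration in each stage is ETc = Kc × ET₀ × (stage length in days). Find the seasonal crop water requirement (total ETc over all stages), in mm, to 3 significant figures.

180 mm

initial: 0.36 × 3.37 × 25 = 30.33 mm
mid-season: 1.04 × 5.10 × 15 = 79.56 mm
late-season: 0.55 × 3.62 × 35 = 69.69 mm
Seasonal total = 179.58 mm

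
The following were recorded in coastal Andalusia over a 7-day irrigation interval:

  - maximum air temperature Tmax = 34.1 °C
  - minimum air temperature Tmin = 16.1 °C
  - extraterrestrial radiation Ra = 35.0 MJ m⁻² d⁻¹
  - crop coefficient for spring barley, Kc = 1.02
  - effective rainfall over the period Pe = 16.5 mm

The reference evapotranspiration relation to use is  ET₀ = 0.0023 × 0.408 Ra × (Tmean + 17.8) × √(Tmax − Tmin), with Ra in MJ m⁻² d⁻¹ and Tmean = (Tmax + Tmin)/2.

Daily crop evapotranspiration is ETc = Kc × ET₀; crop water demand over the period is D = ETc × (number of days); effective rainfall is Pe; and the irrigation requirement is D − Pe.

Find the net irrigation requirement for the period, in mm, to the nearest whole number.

Tmean = (34.1 + 16.1)/2 = 25.10 °C
0.408 Ra = 0.408 × 35.0 = 14.2800 mm/d equivalent
ET₀ = 0.0023 × 14.2800 × (25.10 + 17.8) × √18.0 = 0.0023 × 14.2800 × 42.90 × 4.2426 = 5.9779 mm/d
ETc = Kc × ET₀ = 1.02 × 5.9779 = 6.0975 mm/d
Crop demand D = ETc × 7 d = 6.0975 × 7 = 42.683 mm
D − Pe = 42.683 − 16.5 = 26.183 mm

26 mm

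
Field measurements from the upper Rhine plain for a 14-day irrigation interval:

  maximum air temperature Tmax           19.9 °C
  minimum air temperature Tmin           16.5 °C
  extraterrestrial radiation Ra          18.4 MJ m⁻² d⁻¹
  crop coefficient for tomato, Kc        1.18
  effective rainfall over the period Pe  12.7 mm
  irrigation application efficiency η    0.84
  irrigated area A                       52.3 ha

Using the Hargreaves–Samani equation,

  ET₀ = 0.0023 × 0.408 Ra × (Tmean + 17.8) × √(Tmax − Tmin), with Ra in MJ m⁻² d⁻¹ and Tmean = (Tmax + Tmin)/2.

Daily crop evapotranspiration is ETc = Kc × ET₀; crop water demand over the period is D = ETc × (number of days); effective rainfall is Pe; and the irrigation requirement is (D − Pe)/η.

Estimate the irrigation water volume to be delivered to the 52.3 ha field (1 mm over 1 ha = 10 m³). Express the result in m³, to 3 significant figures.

Tmean = (19.9 + 16.5)/2 = 18.20 °C
0.408 Ra = 0.408 × 18.4 = 7.5072 mm/d equivalent
ET₀ = 0.0023 × 7.5072 × (18.20 + 17.8) × √3.4 = 0.0023 × 7.5072 × 36.00 × 1.8439 = 1.1462 mm/d
ETc = Kc × ET₀ = 1.18 × 1.1462 = 1.3525 mm/d
Crop demand D = ETc × 14 d = 1.3525 × 14 = 18.935 mm
D − Pe = 18.935 − 12.7 = 6.235 mm
Gross irrigation = 6.235 / 0.84 = 7.423 mm
Volume = 7.423 mm × 52.3 ha × 10 = 3882.2 m³

3880 m³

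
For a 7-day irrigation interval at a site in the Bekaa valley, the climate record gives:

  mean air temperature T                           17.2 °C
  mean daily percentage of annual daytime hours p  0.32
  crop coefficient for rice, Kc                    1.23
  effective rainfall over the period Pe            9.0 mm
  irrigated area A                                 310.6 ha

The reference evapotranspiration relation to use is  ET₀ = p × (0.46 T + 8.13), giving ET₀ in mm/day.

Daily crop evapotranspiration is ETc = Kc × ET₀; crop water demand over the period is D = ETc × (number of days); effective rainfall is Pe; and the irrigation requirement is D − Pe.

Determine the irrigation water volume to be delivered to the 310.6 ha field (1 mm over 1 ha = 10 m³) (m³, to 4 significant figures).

109300 m³

ET₀ = 0.32 × (0.46 × 17.2 + 8.13) = 0.32 × 16.042 = 5.1334 mm/d
ETc = Kc × ET₀ = 1.23 × 5.1334 = 6.3141 mm/d
Crop demand D = ETc × 7 d = 6.3141 × 7 = 44.199 mm
D − Pe = 44.199 − 9.0 = 35.199 mm
Volume = 35.199 mm × 310.6 ha × 10 = 109328.1 m³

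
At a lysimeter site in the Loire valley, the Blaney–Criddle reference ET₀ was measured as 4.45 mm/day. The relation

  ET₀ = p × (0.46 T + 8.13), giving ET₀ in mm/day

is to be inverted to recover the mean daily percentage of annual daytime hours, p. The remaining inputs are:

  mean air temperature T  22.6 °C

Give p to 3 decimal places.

p = ET₀ / (0.46 T + 8.13) = 4.45 / (0.46 × 22.6 + 8.13) = 4.45 / 18.526 = 0.2402

0.240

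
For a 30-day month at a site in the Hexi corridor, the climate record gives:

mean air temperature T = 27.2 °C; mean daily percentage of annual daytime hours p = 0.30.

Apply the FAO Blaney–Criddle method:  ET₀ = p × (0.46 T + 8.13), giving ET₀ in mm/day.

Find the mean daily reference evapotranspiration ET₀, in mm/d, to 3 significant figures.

6.19 mm/d

ET₀ = 0.30 × (0.46 × 27.2 + 8.13) = 0.30 × 20.642 = 6.1926 mm/d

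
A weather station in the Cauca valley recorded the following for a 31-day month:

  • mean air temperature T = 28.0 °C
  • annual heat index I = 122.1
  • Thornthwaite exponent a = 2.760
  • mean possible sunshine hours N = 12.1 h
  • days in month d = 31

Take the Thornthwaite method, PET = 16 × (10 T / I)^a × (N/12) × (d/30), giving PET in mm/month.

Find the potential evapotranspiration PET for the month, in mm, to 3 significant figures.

165 mm

10T/I = 10 × 28.0 / 122.1 = 2.2932
(10T/I)^a = 2.2932^2.760 = 9.8814
Uncorrected PET = 16 × 9.8814 = 158.102 mm
Correction = (N/12)(d/30) = (12.1/12)(31/30) = 1.0419
PET = 158.102 × 1.0419 = 164.726 mm/month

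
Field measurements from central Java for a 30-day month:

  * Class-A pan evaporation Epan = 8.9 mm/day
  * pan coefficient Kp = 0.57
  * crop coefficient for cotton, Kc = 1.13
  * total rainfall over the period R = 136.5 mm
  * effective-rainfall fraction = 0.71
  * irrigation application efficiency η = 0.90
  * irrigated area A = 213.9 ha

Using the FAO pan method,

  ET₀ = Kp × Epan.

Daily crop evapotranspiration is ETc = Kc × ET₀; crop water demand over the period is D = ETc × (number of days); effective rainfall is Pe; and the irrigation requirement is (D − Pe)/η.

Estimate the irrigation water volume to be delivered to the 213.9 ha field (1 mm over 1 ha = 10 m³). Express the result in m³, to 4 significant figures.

178400 m³

ET₀ = 0.57 × 8.9 = 5.0730 mm/d
ETc = Kc × ET₀ = 1.13 × 5.0730 = 5.7325 mm/d
Crop demand D = ETc × 30 d = 5.7325 × 30 = 171.975 mm
Pe = 0.71 × 136.5 = 96.915 mm
D − Pe = 171.975 − 96.915 = 75.060 mm
Gross irrigation = 75.060 / 0.90 = 83.400 mm
Volume = 83.400 mm × 213.9 ha × 10 = 178392.6 m³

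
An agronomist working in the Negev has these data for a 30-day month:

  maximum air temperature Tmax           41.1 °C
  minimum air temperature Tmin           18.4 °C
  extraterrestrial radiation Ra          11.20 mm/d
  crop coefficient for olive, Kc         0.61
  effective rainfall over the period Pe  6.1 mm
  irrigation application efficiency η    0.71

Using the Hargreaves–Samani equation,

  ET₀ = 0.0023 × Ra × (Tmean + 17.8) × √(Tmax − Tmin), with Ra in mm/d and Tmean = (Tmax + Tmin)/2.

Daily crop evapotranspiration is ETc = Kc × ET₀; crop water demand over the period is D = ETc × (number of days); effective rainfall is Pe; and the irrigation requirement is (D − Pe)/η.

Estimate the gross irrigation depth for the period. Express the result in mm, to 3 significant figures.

Tmean = (41.1 + 18.4)/2 = 29.75 °C
ET₀ = 0.0023 × 11.20 × (29.75 + 17.8) × √22.7 = 0.0023 × 11.20 × 47.55 × 4.7645 = 5.8360 mm/d
ETc = Kc × ET₀ = 0.61 × 5.8360 = 3.5600 mm/d
Crop demand D = ETc × 30 d = 3.5600 × 30 = 106.800 mm
D − Pe = 106.800 − 6.1 = 100.700 mm
Gross irrigation = 100.700 / 0.71 = 141.831 mm

142 mm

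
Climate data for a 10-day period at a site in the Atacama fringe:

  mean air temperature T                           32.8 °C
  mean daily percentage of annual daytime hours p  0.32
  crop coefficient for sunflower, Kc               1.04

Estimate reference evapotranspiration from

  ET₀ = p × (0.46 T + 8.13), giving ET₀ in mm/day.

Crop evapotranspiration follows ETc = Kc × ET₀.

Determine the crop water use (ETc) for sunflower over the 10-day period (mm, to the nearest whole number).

ET₀ = 0.32 × (0.46 × 32.8 + 8.13) = 0.32 × 23.218 = 7.4298 mm/d
ETc = Kc × ET₀ = 1.04 × 7.4298 = 7.7270 mm/d
Over 10 days: 7.7270 × 10 = 77.270 mm

77 mm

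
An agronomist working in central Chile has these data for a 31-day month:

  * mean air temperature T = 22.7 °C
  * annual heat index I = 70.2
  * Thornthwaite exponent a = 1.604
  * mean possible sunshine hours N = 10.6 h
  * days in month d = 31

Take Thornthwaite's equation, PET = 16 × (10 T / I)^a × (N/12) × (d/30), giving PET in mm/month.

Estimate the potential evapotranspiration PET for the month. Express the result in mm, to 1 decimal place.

10T/I = 10 × 22.7 / 70.2 = 3.2336
(10T/I)^a = 3.2336^1.604 = 6.5696
Uncorrected PET = 16 × 6.5696 = 105.114 mm
Correction = (N/12)(d/30) = (10.6/12)(31/30) = 0.9128
PET = 105.114 × 0.9128 = 95.948 mm/month

95.9 mm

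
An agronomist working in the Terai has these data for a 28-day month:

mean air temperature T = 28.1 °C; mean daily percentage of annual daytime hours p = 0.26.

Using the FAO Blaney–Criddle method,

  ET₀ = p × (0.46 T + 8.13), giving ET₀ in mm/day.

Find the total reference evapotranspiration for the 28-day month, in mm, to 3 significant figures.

ET₀ = 0.26 × (0.46 × 28.1 + 8.13) = 0.26 × 21.056 = 5.4746 mm/d
Monthly total = 5.4746 × 28 = 153.289 mm

153 mm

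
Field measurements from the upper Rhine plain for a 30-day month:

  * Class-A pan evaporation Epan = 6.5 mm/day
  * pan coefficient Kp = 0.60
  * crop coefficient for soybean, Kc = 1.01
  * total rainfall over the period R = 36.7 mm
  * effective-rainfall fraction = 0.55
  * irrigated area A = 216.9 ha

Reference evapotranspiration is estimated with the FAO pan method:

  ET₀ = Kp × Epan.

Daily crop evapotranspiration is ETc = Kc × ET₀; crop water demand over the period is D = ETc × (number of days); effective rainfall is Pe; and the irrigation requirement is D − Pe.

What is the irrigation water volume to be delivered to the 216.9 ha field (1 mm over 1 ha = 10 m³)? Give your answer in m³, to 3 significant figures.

ET₀ = 0.60 × 6.5 = 3.9000 mm/d
ETc = Kc × ET₀ = 1.01 × 3.9000 = 3.9390 mm/d
Crop demand D = ETc × 30 d = 3.9390 × 30 = 118.170 mm
Pe = 0.55 × 36.7 = 20.185 mm
D − Pe = 118.170 − 20.185 = 97.985 mm
Volume = 97.985 mm × 216.9 ha × 10 = 212529.5 m³

213000 m³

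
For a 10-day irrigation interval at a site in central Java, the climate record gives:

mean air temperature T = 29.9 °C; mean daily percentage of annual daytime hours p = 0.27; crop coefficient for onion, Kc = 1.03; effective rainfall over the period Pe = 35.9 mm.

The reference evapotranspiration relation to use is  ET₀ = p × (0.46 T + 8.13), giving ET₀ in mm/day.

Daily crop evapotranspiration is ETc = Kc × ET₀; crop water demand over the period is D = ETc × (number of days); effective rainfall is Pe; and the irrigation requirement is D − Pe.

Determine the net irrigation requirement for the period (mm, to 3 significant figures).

ET₀ = 0.27 × (0.46 × 29.9 + 8.13) = 0.27 × 21.884 = 5.9087 mm/d
ETc = Kc × ET₀ = 1.03 × 5.9087 = 6.0860 mm/d
Crop demand D = ETc × 10 d = 6.0860 × 10 = 60.860 mm
D − Pe = 60.860 − 35.9 = 24.960 mm

25.0 mm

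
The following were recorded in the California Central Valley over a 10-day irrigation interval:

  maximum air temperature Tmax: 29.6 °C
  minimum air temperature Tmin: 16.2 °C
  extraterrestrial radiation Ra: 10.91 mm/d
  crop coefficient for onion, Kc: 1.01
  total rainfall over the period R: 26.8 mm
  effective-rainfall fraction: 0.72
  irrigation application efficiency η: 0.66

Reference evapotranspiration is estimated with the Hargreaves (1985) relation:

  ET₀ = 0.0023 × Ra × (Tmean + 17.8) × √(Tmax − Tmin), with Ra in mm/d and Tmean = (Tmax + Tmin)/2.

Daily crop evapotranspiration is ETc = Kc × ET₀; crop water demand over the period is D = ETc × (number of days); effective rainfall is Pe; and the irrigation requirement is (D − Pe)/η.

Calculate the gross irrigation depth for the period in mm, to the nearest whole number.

Tmean = (29.6 + 16.2)/2 = 22.90 °C
ET₀ = 0.0023 × 10.91 × (22.90 + 17.8) × √13.4 = 0.0023 × 10.91 × 40.70 × 3.6606 = 3.7385 mm/d
ETc = Kc × ET₀ = 1.01 × 3.7385 = 3.7759 mm/d
Crop demand D = ETc × 10 d = 3.7759 × 10 = 37.759 mm
Pe = 0.72 × 26.8 = 19.296 mm
D − Pe = 37.759 − 19.296 = 18.463 mm
Gross irrigation = 18.463 / 0.66 = 27.974 mm

28 mm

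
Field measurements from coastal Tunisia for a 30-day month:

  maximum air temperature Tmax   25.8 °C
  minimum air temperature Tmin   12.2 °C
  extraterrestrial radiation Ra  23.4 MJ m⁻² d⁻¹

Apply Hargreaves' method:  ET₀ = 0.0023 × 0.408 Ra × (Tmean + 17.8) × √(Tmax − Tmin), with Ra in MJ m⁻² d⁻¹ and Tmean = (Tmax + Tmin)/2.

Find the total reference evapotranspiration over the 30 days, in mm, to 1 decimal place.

89.4 mm

Tmean = (25.8 + 12.2)/2 = 19.00 °C
0.408 Ra = 0.408 × 23.4 = 9.5472 mm/d equivalent
ET₀ = 0.0023 × 9.5472 × (19.00 + 17.8) × √13.6 = 0.0023 × 9.5472 × 36.80 × 3.6878 = 2.9800 mm/d
Over 30 days: 2.9800 × 30 = 89.400 mm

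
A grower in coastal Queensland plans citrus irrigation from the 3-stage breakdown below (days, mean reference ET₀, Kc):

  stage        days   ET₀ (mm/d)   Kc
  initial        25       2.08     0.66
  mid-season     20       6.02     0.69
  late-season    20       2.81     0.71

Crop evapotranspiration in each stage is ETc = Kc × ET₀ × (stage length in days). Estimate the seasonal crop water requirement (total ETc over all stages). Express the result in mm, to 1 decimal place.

157.3 mm

initial: 0.66 × 2.08 × 25 = 34.32 mm
mid-season: 0.69 × 6.02 × 20 = 83.08 mm
late-season: 0.71 × 2.81 × 20 = 39.90 mm
Seasonal total = 157.30 mm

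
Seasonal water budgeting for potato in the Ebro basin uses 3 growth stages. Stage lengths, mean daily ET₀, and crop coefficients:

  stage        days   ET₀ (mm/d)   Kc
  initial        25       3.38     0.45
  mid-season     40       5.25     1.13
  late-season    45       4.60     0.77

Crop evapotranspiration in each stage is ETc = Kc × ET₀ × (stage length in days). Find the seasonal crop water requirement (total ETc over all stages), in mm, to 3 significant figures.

435 mm

initial: 0.45 × 3.38 × 25 = 38.03 mm
mid-season: 1.13 × 5.25 × 40 = 237.30 mm
late-season: 0.77 × 4.60 × 45 = 159.39 mm
Seasonal total = 434.72 mm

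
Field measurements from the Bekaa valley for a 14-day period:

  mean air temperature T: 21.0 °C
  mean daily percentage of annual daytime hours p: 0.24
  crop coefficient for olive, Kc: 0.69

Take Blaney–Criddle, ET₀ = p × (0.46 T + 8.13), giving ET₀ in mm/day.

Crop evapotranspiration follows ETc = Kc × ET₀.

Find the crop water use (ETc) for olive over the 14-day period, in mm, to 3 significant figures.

41.2 mm

ET₀ = 0.24 × (0.46 × 21.0 + 8.13) = 0.24 × 17.790 = 4.2696 mm/d
ETc = Kc × ET₀ = 0.69 × 4.2696 = 2.9460 mm/d
Over 14 days: 2.9460 × 14 = 41.244 mm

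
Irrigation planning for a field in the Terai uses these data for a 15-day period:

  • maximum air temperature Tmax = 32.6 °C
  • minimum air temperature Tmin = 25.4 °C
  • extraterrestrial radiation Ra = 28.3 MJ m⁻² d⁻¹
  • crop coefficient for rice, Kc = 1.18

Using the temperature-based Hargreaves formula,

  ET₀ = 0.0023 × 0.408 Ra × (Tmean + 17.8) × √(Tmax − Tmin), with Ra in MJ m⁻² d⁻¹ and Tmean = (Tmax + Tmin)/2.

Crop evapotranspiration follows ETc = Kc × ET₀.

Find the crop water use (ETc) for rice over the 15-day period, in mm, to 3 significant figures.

59.0 mm

Tmean = (32.6 + 25.4)/2 = 29.00 °C
0.408 Ra = 0.408 × 28.3 = 11.5464 mm/d equivalent
ET₀ = 0.0023 × 11.5464 × (29.00 + 17.8) × √7.2 = 0.0023 × 11.5464 × 46.80 × 2.6833 = 3.3350 mm/d
ETc = Kc × ET₀ = 1.18 × 3.3350 = 3.9353 mm/d
Over 15 days: 3.9353 × 15 = 59.030 mm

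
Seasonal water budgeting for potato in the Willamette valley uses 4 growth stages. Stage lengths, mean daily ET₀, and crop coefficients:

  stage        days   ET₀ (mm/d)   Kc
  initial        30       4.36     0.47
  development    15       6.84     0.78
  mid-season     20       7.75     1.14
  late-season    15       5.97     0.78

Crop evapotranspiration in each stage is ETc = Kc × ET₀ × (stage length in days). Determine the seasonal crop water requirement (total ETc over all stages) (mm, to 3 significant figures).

388 mm

initial: 0.47 × 4.36 × 30 = 61.48 mm
development: 0.78 × 6.84 × 15 = 80.03 mm
mid-season: 1.14 × 7.75 × 20 = 176.70 mm
late-season: 0.78 × 5.97 × 15 = 69.85 mm
Seasonal total = 388.06 mm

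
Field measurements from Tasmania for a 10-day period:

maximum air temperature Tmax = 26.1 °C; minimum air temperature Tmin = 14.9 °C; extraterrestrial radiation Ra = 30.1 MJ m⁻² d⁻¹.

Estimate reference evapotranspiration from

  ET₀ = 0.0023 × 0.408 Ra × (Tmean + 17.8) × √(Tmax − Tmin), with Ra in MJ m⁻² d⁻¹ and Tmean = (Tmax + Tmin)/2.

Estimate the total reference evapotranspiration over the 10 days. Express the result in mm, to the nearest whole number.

Tmean = (26.1 + 14.9)/2 = 20.50 °C
0.408 Ra = 0.408 × 30.1 = 12.2808 mm/d equivalent
ET₀ = 0.0023 × 12.2808 × (20.50 + 17.8) × √11.2 = 0.0023 × 12.2808 × 38.30 × 3.3466 = 3.6204 mm/d
Over 10 days: 3.6204 × 10 = 36.204 mm

36 mm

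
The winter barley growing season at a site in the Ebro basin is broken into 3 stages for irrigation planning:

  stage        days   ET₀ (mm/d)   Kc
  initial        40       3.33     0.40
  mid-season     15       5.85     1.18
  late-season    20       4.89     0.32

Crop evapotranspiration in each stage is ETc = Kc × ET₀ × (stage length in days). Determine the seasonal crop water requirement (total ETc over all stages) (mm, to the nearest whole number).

initial: 0.40 × 3.33 × 40 = 53.28 mm
mid-season: 1.18 × 5.85 × 15 = 103.55 mm
late-season: 0.32 × 4.89 × 20 = 31.30 mm
Seasonal total = 188.13 mm

188 mm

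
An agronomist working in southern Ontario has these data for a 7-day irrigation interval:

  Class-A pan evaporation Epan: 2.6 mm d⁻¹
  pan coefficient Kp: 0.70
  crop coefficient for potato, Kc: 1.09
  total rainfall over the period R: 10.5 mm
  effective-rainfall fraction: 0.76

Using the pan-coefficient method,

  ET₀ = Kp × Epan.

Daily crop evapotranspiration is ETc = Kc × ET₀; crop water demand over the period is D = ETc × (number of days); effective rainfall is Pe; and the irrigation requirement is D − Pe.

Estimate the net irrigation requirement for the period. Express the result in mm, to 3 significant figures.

ET₀ = 0.70 × 2.6 = 1.8200 mm/d
ETc = Kc × ET₀ = 1.09 × 1.8200 = 1.9838 mm/d
Crop demand D = ETc × 7 d = 1.9838 × 7 = 13.887 mm
Pe = 0.76 × 10.5 = 7.980 mm
D − Pe = 13.887 − 7.980 = 5.907 mm

5.91 mm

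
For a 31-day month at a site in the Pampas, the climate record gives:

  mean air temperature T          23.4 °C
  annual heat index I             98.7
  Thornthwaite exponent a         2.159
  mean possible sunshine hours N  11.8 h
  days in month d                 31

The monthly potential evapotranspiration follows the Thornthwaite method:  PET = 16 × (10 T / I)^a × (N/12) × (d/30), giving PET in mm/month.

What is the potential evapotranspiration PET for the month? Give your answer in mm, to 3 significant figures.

10T/I = 10 × 23.4 / 98.7 = 2.3708
(10T/I)^a = 2.3708^2.159 = 6.4476
Uncorrected PET = 16 × 6.4476 = 103.162 mm
Correction = (N/12)(d/30) = (11.8/12)(31/30) = 1.0161
PET = 103.162 × 1.0161 = 104.823 mm/month

105 mm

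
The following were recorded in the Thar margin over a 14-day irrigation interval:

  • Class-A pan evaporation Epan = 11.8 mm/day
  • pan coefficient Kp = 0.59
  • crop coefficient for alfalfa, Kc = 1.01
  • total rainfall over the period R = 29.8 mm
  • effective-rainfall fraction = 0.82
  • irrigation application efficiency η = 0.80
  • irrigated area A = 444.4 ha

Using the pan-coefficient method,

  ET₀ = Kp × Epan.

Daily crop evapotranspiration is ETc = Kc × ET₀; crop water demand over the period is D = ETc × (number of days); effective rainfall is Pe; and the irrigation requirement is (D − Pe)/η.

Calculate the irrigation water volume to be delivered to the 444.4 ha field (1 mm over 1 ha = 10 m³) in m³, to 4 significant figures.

ET₀ = 0.59 × 11.8 = 6.9620 mm/d
ETc = Kc × ET₀ = 1.01 × 6.9620 = 7.0316 mm/d
Crop demand D = ETc × 14 d = 7.0316 × 14 = 98.442 mm
Pe = 0.82 × 29.8 = 24.436 mm
D − Pe = 98.442 − 24.436 = 74.006 mm
Gross irrigation = 74.006 / 0.80 = 92.508 mm
Volume = 92.508 mm × 444.4 ha × 10 = 411105.6 m³

411100 m³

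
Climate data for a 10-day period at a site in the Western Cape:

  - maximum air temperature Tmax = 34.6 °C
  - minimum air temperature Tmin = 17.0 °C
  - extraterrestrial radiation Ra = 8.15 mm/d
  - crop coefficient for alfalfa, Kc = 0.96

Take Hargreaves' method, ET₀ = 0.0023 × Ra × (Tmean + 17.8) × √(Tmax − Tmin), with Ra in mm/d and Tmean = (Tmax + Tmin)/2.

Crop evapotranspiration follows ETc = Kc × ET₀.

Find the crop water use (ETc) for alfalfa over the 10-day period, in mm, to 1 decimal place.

32.9 mm

Tmean = (34.6 + 17.0)/2 = 25.80 °C
ET₀ = 0.0023 × 8.15 × (25.80 + 17.8) × √17.6 = 0.0023 × 8.15 × 43.60 × 4.1952 = 3.4287 mm/d
ETc = Kc × ET₀ = 0.96 × 3.4287 = 3.2916 mm/d
Over 10 days: 3.2916 × 10 = 32.916 mm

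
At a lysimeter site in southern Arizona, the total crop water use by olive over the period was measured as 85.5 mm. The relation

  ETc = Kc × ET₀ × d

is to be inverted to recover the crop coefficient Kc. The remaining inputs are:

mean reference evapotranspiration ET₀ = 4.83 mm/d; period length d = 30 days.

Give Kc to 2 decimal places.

0.59

ETc = Kc × ET₀ × d  ⇒  Kc = ETc / (ET₀ × d)
Kc = 85.5 / (4.83 × 30) = 85.5 / 144.90 = 0.5901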